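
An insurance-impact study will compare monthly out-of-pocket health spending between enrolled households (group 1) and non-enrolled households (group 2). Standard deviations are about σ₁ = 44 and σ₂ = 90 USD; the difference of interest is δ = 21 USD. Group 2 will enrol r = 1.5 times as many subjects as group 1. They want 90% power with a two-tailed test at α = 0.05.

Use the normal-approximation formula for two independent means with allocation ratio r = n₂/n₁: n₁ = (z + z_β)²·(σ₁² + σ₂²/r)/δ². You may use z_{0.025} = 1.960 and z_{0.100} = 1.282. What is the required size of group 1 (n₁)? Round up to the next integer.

n₁ = (z_{α/2} + z_β)² · (σ₁² + σ₂²/r) / δ²
   = (1.960 + 1.282)² · (44² + 90²/1.5) / 21²
   = 10.5106 · (1936 + 5400) / 441
   = 10.5106 · 7336 / 441
   = 174.84
Round up → n₁ = 175; n₂ = r·n₁ = 1.5 × 175 = 263.

n₁ = 175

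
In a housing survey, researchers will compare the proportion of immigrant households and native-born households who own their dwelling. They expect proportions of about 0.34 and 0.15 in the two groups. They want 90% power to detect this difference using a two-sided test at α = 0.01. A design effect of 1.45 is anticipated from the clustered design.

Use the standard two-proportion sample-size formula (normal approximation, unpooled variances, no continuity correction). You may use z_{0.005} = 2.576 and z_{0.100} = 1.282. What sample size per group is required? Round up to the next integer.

n = (z_{α/2} + z_β)² · [p₁(1−p₁) + p₂(1−p₂)] / (p₁ − p₂)²
  = (2.576 + 1.282)² · (0.34·0.66 + 0.15·0.85) / (0.19)²
  = (3.858)² · (0.2244 + 0.1275) / 0.0361
  = 14.8842 · 0.3519 / 0.0361
  = 145.09
Design effect: 1.45 × 145.09 = 210.38.
Round up → n = 211 per group.

n = 211 per group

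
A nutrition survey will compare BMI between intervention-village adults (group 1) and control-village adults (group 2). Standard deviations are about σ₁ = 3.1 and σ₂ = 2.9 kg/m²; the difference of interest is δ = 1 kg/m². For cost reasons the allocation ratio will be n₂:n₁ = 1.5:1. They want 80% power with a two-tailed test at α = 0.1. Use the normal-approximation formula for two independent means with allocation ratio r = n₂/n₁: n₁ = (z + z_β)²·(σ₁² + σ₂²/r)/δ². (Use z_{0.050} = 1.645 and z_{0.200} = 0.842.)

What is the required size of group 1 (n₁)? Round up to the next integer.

n₁ = 95

n₁ = (z_{α/2} + z_β)² · (σ₁² + σ₂²/r) / δ²
   = (1.645 + 0.842)² · (3.1² + 2.9²/1.5) / 1²
   = 6.1852 · (9.61 + 5.6067) / 1
   = 6.1852 · 15.2167 / 1
   = 94.12
Round up → n₁ = 95; n₂ = r·n₁ = 1.5 × 95 = 143.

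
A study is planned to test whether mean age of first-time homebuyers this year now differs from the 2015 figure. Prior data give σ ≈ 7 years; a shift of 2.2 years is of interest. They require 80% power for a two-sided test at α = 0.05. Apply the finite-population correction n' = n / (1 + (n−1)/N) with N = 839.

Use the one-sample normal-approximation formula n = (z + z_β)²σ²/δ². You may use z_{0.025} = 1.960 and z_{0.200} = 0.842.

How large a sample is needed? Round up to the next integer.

n = 73

n = (z_{α/2} + z_β)² · σ² / δ²
  = (1.960 + 0.842)² · 7² / 2.2²
  = 7.8512 · 49 / 4.84
  = 79.49
Finite-population correction (N = 839): 79.49 / (1 + (79.49 − 1)/839) = 72.69.
Round up → n = 73.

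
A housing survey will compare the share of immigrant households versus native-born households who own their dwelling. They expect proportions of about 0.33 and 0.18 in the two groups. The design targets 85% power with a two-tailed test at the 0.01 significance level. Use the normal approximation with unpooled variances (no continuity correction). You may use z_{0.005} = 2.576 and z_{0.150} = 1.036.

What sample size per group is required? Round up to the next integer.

n = (z_{α/2} + z_β)² · [p₁(1−p₁) + p₂(1−p₂)] / (p₁ − p₂)²
  = (2.576 + 1.036)² · (0.33·0.67 + 0.18·0.82) / (0.15)²
  = (3.612)² · (0.2211 + 0.1476) / 0.0225
  = 13.0465 · 0.3687 / 0.0225
  = 213.79
Round up → n = 214 per group.

n = 214 per group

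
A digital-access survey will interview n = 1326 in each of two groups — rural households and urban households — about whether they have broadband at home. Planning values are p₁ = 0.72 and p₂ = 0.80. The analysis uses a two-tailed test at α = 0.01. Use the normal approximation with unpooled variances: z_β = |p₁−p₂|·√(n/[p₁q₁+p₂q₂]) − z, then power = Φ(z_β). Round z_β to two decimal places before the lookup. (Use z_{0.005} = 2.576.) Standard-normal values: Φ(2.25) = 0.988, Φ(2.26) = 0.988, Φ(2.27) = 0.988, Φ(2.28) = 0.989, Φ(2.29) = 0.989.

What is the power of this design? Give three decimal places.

z_β = |p₁−p₂|·√(n/[p₁q₁+p₂q₂]) − z_{α/2}
    = 0.08 · √(1326/0.3616) − 2.576
    = 0.08 · 60.5561 − 2.576
    = 4.8445 − 2.576 = 2.2685 → 2.27
Power = Φ(2.27) = 0.988.

Power ≈ 0.988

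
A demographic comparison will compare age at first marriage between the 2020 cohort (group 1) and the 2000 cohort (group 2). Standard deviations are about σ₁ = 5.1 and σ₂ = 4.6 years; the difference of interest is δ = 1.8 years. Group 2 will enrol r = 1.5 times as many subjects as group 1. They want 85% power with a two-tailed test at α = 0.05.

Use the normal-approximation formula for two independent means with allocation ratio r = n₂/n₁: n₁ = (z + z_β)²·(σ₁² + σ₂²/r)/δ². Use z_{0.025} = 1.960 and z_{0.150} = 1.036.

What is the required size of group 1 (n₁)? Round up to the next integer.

n₁ = 112

n₁ = (z_{α/2} + z_β)² · (σ₁² + σ₂²/r) / δ²
   = (1.960 + 1.036)² · (5.1² + 4.6²/1.5) / 1.8²
   = 8.9760 · (26.01 + 14.1067) / 3.24
   = 8.9760 · 40.1167 / 3.24
   = 111.14
Round up → n₁ = 112; n₂ = r·n₁ = 1.5 × 112 = 168.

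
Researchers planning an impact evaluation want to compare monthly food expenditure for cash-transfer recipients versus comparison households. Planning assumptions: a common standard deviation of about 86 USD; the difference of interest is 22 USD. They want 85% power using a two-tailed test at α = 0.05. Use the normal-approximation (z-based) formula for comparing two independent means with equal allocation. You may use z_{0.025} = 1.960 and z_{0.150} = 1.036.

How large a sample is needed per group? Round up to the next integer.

n = (z_{α/2} + z_β)² · (σ₁² + σ₂²) / δ²
  = (1.960 + 1.036)² · (2·86² = 14792) / 22²
  = 8.9760 · 14792 / 484
  = 274.32
Round up → n = 275 per group.

n = 275 per group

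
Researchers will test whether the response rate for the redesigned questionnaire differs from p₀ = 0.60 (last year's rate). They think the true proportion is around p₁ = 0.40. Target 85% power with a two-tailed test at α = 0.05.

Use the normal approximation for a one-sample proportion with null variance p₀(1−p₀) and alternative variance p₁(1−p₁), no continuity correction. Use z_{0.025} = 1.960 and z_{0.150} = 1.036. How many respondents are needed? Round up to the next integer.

n = [z_{α/2}·√(p₀q₀) + z_β·√(p₁q₁)]² / (p₁ − p₀)²
  = [1.960·√(0.60·0.40) + 1.036·√(0.40·0.60)]² / (-0.20)²
  = [1.960·0.4899 + 1.036·0.4899]² / 0.0400
  = [1.4677]² / 0.0400
  = 53.86
Round up → n = 54.

n = 54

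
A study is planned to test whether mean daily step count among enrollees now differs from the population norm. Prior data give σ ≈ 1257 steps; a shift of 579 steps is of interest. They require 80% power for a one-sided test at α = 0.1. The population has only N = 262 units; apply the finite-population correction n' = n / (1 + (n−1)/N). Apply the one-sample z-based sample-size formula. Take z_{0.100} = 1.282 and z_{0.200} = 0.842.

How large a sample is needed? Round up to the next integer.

n = (z_α + z_β)² · σ² / δ²
  = (1.282 + 0.842)² · 1257² / 579²
  = 4.5114 · 1580049 / 335241
  = 21.26
Finite-population correction (N = 262): 21.26 / (1 + (21.26 − 1)/262) = 19.74.
Round up → n = 20.

n = 20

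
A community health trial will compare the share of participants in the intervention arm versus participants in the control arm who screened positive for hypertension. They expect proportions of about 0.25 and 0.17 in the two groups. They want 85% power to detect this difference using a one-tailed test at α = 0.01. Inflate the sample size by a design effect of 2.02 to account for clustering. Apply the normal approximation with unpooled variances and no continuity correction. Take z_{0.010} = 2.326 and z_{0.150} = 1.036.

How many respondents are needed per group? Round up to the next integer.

n = (z_α + z_β)² · [p₁(1−p₁) + p₂(1−p₂)] / (p₁ − p₂)²
  = (2.326 + 1.036)² · (0.25·0.75 + 0.17·0.83) / (0.08)²
  = (3.362)² · (0.1875 + 0.1411) / 0.0064
  = 11.3030 · 0.3286 / 0.0064
  = 580.34
Design effect: 2.02 × 580.34 = 1172.29.
Round up → n = 1173 per group.

n = 1173 per group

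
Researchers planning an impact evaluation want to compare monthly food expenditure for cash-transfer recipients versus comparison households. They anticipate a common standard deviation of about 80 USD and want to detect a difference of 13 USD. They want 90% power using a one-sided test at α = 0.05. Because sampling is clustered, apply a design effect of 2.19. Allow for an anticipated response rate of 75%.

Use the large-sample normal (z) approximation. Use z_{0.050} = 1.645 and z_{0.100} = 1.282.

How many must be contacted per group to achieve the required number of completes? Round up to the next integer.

n = 1895 per group

n = (z_α + z_β)² · (σ₁² + σ₂²) / δ²
  = (1.645 + 1.282)² · (2·80² = 12800) / 13²
  = 8.5673 · 12800 / 169
  = 648.89
Design effect: 2.19 × 648.89 = 1421.06.
Adjust for 75% response: 1421.06 / 0.75 = 1894.75.
Round up → n = 1895 per group.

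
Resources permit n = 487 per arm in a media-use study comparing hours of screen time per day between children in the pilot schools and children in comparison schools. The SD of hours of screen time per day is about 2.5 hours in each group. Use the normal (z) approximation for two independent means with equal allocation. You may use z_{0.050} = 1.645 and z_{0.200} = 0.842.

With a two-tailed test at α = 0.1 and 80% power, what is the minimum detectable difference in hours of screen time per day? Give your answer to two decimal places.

δ = (z_{α/2} + z_β) · √((σ₁²+σ₂²)/n)
  = (1.645 + 0.842) · √(12.5/487)
  = 2.487 · √0.02567
  = 2.487 · 0.1602
  = 0.3984

Minimum detectable difference ≈ 0.40 hours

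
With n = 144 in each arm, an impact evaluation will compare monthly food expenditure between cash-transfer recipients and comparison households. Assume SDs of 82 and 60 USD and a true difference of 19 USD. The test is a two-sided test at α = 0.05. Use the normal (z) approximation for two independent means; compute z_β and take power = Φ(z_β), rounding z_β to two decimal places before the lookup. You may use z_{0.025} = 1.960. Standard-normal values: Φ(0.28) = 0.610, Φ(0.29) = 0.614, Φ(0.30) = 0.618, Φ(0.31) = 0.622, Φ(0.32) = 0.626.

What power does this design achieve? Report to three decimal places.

Power ≈ 0.610

z_β = δ·√(n/(σ₁²+σ₂²)) − z_{α/2}
    = 19 · √(144/10324) − 1.960
    = 19 · 0.11810 − 1.960
    = 2.2439 − 1.960 = 0.2839 → 0.28
Power = Φ(0.28) = 0.610.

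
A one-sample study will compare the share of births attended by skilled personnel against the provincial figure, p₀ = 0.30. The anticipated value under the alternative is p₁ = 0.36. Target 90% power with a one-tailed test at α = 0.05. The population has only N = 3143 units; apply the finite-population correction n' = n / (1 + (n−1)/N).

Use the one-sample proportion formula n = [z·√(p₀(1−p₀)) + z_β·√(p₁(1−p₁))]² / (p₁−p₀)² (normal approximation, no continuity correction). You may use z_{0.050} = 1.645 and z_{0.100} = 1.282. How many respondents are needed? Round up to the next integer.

n = 447

n = [z_α·√(p₀q₀) + z_β·√(p₁q₁)]² / (p₁ − p₀)²
  = [1.645·√(0.30·0.70) + 1.282·√(0.36·0.64)]² / (0.06)²
  = [1.645·0.4583 + 1.282·0.4800]² / 0.0036
  = [1.3692]² / 0.0036
  = 520.75
Finite-population correction (N = 3143): 520.75 / (1 + (520.75 − 1)/3143) = 446.85.
Round up → n = 447.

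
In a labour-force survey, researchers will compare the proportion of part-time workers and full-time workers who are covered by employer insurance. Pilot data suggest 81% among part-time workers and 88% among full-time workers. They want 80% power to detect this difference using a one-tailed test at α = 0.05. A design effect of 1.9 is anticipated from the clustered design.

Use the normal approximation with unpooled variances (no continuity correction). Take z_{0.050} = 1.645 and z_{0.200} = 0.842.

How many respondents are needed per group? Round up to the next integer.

n = (z_α + z_β)² · [p₁(1−p₁) + p₂(1−p₂)] / (p₁ − p₂)²
  = (1.645 + 0.842)² · (0.81·0.19 + 0.88·0.12) / (-0.07)²
  = (2.487)² · (0.1539 + 0.1056) / 0.0049
  = 6.1852 · 0.2595 / 0.0049
  = 327.56
Design effect: 1.9 × 327.56 = 622.37.
Round up → n = 623 per group.

n = 623 per group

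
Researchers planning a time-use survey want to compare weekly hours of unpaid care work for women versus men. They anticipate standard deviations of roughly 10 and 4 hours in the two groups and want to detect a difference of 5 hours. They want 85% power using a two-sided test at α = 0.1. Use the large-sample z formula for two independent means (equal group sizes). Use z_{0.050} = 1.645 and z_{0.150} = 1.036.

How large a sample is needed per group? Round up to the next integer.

n = (z_{α/2} + z_β)² · (σ₁² + σ₂²) / δ²
  = (1.645 + 1.036)² · (10² + 4² = 116) / 5²
  = 7.1878 · 116 / 25
  = 33.35
Round up → n = 34 per group.

n = 34 per group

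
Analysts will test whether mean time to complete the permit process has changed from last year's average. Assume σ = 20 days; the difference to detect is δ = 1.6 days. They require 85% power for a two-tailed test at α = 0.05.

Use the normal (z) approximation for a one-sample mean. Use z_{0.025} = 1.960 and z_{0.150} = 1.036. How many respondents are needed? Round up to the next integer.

n = (z_{α/2} + z_β)² · σ² / δ²
  = (1.960 + 1.036)² · 20² / 1.6²
  = 8.9760 · 400 / 2.56
  = 1402.50
Round up → n = 1403.

n = 1403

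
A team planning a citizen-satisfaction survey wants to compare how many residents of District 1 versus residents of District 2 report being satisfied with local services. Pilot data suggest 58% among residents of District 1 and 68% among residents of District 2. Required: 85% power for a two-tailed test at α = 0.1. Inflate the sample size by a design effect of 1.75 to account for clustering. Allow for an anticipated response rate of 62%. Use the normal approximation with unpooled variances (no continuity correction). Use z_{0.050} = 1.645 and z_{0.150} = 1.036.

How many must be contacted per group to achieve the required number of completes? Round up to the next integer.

n = (z_{α/2} + z_β)² · [p₁(1−p₁) + p₂(1−p₂)] / (p₁ − p₂)²
  = (1.645 + 1.036)² · (0.58·0.42 + 0.68·0.32) / (-0.10)²
  = (2.681)² · (0.2436 + 0.2176) / 0.0100
  = 7.1878 · 0.4612 / 0.0100
  = 331.50
Design effect: 1.75 × 331.50 = 580.12.
Adjust for 62% response: 580.12 / 0.62 = 935.68.
Round up → n = 936 per group.

n = 936 per group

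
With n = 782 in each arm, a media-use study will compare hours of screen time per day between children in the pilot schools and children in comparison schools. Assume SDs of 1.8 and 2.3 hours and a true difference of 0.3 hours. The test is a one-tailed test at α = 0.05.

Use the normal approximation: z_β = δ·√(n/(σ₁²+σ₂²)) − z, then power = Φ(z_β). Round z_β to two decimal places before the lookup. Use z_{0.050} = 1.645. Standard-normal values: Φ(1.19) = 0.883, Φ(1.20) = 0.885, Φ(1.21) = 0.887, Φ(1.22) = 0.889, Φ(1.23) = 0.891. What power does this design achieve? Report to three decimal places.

Power ≈ 0.891

z_β = δ·√(n/(σ₁²+σ₂²)) − z_α
    = 0.3 · √(782/8.53) − 1.645
    = 0.3 · 9.57478 − 1.645
    = 2.8724 − 1.645 = 1.2274 → 1.23
Power = Φ(1.23) = 0.891.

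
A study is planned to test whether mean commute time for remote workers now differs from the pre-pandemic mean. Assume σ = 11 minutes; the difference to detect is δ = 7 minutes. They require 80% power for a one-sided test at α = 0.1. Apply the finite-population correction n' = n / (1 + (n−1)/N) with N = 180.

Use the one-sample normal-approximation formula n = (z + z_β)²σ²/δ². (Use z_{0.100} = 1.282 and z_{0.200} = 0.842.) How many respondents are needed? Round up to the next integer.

n = 11

n = (z_α + z_β)² · σ² / δ²
  = (1.282 + 0.842)² · 11² / 7²
  = 4.5114 · 121 / 49
  = 11.14
Finite-population correction (N = 180): 11.14 / (1 + (11.14 − 1)/180) = 10.55.
Round up → n = 11.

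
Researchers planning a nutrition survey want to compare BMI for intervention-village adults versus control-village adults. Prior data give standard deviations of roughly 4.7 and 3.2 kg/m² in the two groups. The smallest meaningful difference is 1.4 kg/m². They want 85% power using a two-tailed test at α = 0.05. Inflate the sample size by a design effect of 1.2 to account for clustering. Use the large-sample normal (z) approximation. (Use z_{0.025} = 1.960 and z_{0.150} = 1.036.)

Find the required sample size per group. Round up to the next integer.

n = (z_{α/2} + z_β)² · (σ₁² + σ₂²) / δ²
  = (1.960 + 1.036)² · (4.7² + 3.2² = 32.33) / 1.4²
  = 8.9760 · 32.33 / 1.96
  = 148.06
Design effect: 1.2 × 148.06 = 177.67.
Round up → n = 178 per group.

n = 178 per group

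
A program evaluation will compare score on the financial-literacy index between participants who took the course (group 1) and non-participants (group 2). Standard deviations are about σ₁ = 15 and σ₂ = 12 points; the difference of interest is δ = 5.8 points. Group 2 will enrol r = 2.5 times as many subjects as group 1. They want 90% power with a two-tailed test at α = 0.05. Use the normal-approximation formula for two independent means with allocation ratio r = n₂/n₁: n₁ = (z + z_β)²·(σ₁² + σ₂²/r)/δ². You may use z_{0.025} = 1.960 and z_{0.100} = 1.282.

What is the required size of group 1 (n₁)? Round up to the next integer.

n₁ = (z_{α/2} + z_β)² · (σ₁² + σ₂²/r) / δ²
   = (1.960 + 1.282)² · (15² + 12²/2.5) / 5.8²
   = 10.5106 · (225 + 57.6) / 33.64
   = 10.5106 · 282.6 / 33.64
   = 88.30
Round up → n₁ = 89; n₂ = r·n₁ = 2.5 × 89 = 223.

n₁ = 89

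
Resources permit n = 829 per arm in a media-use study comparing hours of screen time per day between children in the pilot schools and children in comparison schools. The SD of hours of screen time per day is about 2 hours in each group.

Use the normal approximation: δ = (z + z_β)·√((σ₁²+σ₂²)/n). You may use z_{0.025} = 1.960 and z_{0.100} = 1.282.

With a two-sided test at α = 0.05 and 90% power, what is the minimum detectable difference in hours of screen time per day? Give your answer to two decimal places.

δ = (z_{α/2} + z_β) · √((σ₁²+σ₂²)/n)
  = (1.960 + 1.282) · √(8/829)
  = 3.242 · √0.00965
  = 3.242 · 0.0982
  = 0.3185

Minimum detectable difference ≈ 0.32 hours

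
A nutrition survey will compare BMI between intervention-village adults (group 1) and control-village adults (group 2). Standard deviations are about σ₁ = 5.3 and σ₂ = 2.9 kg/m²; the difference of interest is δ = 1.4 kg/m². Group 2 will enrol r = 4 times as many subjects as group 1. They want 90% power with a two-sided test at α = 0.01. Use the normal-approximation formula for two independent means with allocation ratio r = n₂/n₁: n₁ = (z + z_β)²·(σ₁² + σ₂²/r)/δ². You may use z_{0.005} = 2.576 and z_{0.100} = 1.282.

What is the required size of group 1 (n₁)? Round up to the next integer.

n₁ = 230

n₁ = (z_{α/2} + z_β)² · (σ₁² + σ₂²/r) / δ²
   = (2.576 + 1.282)² · (5.3² + 2.9²/4) / 1.4²
   = 14.8842 · (28.09 + 2.1025) / 1.96
   = 14.8842 · 30.1925 / 1.96
   = 229.28
Round up → n₁ = 230; n₂ = r·n₁ = 4 × 230 = 920.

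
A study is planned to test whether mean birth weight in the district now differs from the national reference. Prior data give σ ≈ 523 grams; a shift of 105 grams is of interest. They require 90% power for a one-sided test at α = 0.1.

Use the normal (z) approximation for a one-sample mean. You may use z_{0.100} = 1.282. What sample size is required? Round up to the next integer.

n = 164

n = (z_α + z_β)² · σ² / δ²
  = (1.282 + 1.282)² · 523² / 105²
  = 6.5741 · 273529 / 11025
  = 163.10
Round up → n = 164.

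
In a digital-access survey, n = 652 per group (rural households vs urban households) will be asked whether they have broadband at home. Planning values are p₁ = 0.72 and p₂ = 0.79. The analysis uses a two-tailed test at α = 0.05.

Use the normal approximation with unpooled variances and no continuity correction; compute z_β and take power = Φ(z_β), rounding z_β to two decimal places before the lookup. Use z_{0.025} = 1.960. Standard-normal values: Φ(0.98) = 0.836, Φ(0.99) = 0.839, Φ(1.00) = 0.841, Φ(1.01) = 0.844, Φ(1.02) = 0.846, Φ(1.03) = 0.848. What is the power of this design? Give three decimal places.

z_β = |p₁−p₂|·√(n/[p₁q₁+p₂q₂]) − z_{α/2}
    = 0.07 · √(652/0.3675) − 1.960
    = 0.07 · 42.1207 − 1.960
    = 2.9484 − 1.960 = 0.9884 → 0.99
Power = Φ(0.99) = 0.839.

Power ≈ 0.839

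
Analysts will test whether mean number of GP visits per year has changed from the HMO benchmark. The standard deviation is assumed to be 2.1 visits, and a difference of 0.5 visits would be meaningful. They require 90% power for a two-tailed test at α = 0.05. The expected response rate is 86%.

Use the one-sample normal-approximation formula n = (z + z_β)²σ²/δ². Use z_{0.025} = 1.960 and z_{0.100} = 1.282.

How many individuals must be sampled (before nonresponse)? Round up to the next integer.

n = 216

n = (z_{α/2} + z_β)² · σ² / δ²
  = (1.960 + 1.282)² · 2.1² / 0.5²
  = 10.5106 · 4.41 / 0.25
  = 185.41
Adjust for 86% response: 185.41 / 0.86 = 215.59.
Round up → n = 216.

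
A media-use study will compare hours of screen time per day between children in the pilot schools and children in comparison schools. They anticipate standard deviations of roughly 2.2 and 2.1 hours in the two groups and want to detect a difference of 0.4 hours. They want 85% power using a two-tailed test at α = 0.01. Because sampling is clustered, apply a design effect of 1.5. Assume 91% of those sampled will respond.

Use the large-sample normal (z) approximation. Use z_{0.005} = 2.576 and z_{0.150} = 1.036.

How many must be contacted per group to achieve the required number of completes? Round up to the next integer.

n = 1244 per group

n = (z_{α/2} + z_β)² · (σ₁² + σ₂²) / δ²
  = (2.576 + 1.036)² · (2.2² + 2.1² = 9.25) / 0.4²
  = 13.0465 · 9.25 / 0.16
  = 754.25
Design effect: 1.5 × 754.25 = 1131.38.
Adjust for 91% response: 1131.38 / 0.91 = 1243.27.
Round up → n = 1244 per group.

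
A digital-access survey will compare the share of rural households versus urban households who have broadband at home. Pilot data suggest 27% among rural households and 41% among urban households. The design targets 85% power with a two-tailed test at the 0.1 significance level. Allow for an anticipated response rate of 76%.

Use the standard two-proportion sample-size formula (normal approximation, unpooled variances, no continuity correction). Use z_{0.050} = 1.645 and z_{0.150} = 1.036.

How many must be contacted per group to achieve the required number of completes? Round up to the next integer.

n = (z_{α/2} + z_β)² · [p₁(1−p₁) + p₂(1−p₂)] / (p₁ − p₂)²
  = (1.645 + 1.036)² · (0.27·0.73 + 0.41·0.59) / (-0.14)²
  = (2.681)² · (0.1971 + 0.2419) / 0.0196
  = 7.1878 · 0.4390 / 0.0196
  = 160.99
Adjust for 76% response: 160.99 / 0.76 = 211.83.
Round up → n = 212 per group.

n = 212 per group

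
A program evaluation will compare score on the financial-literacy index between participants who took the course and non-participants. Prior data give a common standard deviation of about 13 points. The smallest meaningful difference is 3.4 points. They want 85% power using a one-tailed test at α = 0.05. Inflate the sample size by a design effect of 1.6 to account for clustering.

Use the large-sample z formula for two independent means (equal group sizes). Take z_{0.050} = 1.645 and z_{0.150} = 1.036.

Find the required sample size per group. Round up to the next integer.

n = (z_α + z_β)² · (σ₁² + σ₂²) / δ²
  = (1.645 + 1.036)² · (2·13² = 338) / 3.4²
  = 7.1878 · 338 / 11.56
  = 210.16
Design effect: 1.6 × 210.16 = 336.26.
Round up → n = 337 per group.

n = 337 per group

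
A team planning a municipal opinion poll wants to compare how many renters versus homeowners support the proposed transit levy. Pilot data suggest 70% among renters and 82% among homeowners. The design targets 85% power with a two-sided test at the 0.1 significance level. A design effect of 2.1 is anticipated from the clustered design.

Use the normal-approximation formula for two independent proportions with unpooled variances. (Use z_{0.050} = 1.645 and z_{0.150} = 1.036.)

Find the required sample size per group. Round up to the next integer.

n = 375 per group

n = (z_{α/2} + z_β)² · [p₁(1−p₁) + p₂(1−p₂)] / (p₁ − p₂)²
  = (1.645 + 1.036)² · (0.70·0.30 + 0.82·0.18) / (-0.12)²
  = (2.681)² · (0.2100 + 0.1476) / 0.0144
  = 7.1878 · 0.3576 / 0.0144
  = 178.50
Design effect: 2.1 × 178.50 = 374.84.
Round up → n = 375 per group.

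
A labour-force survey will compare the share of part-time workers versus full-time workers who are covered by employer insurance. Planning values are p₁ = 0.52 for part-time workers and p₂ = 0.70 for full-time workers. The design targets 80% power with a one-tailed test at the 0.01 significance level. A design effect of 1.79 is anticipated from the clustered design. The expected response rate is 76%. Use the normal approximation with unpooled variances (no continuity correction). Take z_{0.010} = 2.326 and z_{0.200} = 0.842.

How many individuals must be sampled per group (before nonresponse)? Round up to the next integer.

n = (z_α + z_β)² · [p₁(1−p₁) + p₂(1−p₂)] / (p₁ − p₂)²
  = (2.326 + 0.842)² · (0.52·0.48 + 0.70·0.30) / (-0.18)²
  = (3.168)² · (0.2496 + 0.2100) / 0.0324
  = 10.0362 · 0.4596 / 0.0324
  = 142.37
Design effect: 1.79 × 142.37 = 254.83.
Adjust for 76% response: 254.83 / 0.76 = 335.31.
Round up → n = 336 per group.

n = 336 per group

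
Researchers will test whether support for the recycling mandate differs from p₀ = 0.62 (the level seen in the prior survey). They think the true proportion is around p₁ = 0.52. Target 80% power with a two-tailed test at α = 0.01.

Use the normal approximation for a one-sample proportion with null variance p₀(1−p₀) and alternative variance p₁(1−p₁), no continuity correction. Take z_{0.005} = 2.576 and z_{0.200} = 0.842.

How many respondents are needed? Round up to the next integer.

n = [z_{α/2}·√(p₀q₀) + z_β·√(p₁q₁)]² / (p₁ − p₀)²
  = [2.576·√(0.62·0.38) + 0.842·√(0.52·0.48)]² / (-0.10)²
  = [2.576·0.4854 + 0.842·0.4996]² / 0.0100
  = [1.6710]² / 0.0100
  = 279.23
Round up → n = 280.

n = 280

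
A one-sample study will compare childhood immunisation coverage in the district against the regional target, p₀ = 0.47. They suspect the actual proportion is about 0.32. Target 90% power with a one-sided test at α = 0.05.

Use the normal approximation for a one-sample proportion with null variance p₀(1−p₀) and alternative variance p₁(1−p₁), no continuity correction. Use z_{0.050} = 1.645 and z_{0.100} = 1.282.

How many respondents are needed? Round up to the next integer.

n = [z_α·√(p₀q₀) + z_β·√(p₁q₁)]² / (p₁ − p₀)²
  = [1.645·√(0.47·0.53) + 1.282·√(0.32·0.68)]² / (-0.15)²
  = [1.645·0.4991 + 1.282·0.4665]² / 0.0225
  = [1.4190]² / 0.0225
  = 89.50
Round up → n = 90.

n = 90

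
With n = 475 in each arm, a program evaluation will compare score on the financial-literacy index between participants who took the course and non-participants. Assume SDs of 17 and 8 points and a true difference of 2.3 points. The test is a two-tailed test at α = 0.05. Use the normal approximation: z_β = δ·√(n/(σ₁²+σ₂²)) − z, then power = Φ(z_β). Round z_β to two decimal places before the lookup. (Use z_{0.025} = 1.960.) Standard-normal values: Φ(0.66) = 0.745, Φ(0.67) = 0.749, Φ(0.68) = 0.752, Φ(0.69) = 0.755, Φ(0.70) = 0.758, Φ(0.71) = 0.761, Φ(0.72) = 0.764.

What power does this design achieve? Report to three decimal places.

z_β = δ·√(n/(σ₁²+σ₂²)) − z_{α/2}
    = 2.3 · √(475/353) − 1.960
    = 2.3 · 1.16000 − 1.960
    = 2.6680 − 1.960 = 0.7080 → 0.71
Power = Φ(0.71) = 0.761.

Power ≈ 0.761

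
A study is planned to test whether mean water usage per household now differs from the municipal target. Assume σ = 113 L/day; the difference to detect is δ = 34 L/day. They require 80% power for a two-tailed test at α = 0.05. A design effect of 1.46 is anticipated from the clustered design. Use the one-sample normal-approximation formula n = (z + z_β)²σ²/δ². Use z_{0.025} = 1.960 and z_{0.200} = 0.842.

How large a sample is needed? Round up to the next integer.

n = 127

n = (z_{α/2} + z_β)² · σ² / δ²
  = (1.960 + 0.842)² · 113² / 34²
  = 7.8512 · 12769 / 1156
  = 86.72
Design effect: 1.46 × 86.72 = 126.62.
Round up → n = 127.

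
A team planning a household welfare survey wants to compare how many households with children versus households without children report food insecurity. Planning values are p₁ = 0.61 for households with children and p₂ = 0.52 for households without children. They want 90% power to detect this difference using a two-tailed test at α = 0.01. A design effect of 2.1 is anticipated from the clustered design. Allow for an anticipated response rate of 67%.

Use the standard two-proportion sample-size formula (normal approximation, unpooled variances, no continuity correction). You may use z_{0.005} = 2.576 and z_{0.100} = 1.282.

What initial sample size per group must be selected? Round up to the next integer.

n = 2808 per group

n = (z_{α/2} + z_β)² · [p₁(1−p₁) + p₂(1−p₂)] / (p₁ − p₂)²
  = (2.576 + 1.282)² · (0.61·0.39 + 0.52·0.48) / (0.09)²
  = (3.858)² · (0.2379 + 0.2496) / 0.0081
  = 14.8842 · 0.4875 / 0.0081
  = 895.81
Design effect: 2.1 × 895.81 = 1881.19.
Adjust for 67% response: 1881.19 / 0.67 = 2807.75.
Round up → n = 2808 per group.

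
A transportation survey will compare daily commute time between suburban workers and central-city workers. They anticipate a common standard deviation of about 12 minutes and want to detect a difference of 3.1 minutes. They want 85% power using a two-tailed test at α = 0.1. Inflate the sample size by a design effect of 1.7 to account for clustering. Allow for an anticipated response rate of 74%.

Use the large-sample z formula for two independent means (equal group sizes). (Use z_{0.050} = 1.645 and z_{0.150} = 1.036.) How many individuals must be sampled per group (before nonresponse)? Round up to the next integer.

n = (z_{α/2} + z_β)² · (σ₁² + σ₂²) / δ²
  = (1.645 + 1.036)² · (2·12² = 288) / 3.1²
  = 7.1878 · 288 / 9.61
  = 215.41
Design effect: 1.7 × 215.41 = 366.19.
Adjust for 74% response: 366.19 / 0.74 = 494.86.
Round up → n = 495 per group.

n = 495 per group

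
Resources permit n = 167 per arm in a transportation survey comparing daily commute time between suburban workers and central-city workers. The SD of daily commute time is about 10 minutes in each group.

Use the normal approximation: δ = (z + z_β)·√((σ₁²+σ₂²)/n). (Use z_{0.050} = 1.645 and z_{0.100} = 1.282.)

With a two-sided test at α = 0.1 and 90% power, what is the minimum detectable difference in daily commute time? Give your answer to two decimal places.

δ = (z_{α/2} + z_β) · √((σ₁²+σ₂²)/n)
  = (1.645 + 1.282) · √(200/167)
  = 2.927 · √1.1976
  = 2.927 · 1.0944
  = 3.2032

Minimum detectable difference ≈ 3.20 minutes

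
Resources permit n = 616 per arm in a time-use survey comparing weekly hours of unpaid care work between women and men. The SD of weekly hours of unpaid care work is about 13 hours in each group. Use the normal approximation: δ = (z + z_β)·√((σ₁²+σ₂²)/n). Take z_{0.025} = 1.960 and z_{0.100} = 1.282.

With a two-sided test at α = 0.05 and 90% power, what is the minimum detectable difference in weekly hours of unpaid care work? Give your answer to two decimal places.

Minimum detectable difference ≈ 2.40 hours

δ = (z_{α/2} + z_β) · √((σ₁²+σ₂²)/n)
  = (1.960 + 1.282) · √(338/616)
  = 3.242 · √0.5487
  = 3.242 · 0.7407
  = 2.4015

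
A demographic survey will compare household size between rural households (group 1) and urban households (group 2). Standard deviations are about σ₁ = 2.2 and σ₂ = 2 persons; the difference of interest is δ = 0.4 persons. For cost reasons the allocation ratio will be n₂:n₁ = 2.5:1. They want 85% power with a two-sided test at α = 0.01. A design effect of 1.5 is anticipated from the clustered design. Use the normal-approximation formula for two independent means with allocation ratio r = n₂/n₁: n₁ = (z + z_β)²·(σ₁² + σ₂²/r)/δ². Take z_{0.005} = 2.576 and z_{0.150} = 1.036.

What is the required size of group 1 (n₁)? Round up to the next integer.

n₁ = 788

n₁ = (z_{α/2} + z_β)² · (σ₁² + σ₂²/r) / δ²
   = (2.576 + 1.036)² · (2.2² + 2²/2.5) / 0.4²
   = 13.0465 · (4.84 + 1.6) / 0.16
   = 13.0465 · 6.44 / 0.16
   = 525.12
Design effect: 1.5 × 525.12 = 787.69.
Round up → n₁ = 788; n₂ = r·n₁ = 2.5 × 788 = 1970.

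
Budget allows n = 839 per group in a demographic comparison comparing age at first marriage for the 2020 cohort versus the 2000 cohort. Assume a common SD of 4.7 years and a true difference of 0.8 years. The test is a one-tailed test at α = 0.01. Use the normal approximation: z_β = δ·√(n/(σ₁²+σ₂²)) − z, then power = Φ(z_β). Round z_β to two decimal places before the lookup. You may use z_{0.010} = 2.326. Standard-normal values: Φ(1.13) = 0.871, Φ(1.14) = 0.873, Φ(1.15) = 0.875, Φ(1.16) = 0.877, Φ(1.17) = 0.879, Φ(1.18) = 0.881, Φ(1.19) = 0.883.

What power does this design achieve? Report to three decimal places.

Power ≈ 0.877

z_β = δ·√(n/(σ₁²+σ₂²)) − z_α
    = 0.8 · √(839/44.18) − 2.326
    = 0.8 · 4.35781 − 2.326
    = 3.4862 − 2.326 = 1.1602 → 1.16
Power = Φ(1.16) = 0.877.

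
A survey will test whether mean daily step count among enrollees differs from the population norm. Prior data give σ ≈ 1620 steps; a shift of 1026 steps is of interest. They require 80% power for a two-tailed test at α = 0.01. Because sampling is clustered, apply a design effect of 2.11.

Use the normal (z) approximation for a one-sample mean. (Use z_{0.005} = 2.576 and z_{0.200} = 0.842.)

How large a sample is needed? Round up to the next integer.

n = 62

n = (z_{α/2} + z_β)² · σ² / δ²
  = (2.576 + 0.842)² · 1620² / 1026²
  = 11.6827 · 2624400 / 1052676
  = 29.13
Design effect: 2.11 × 29.13 = 61.46.
Round up → n = 62.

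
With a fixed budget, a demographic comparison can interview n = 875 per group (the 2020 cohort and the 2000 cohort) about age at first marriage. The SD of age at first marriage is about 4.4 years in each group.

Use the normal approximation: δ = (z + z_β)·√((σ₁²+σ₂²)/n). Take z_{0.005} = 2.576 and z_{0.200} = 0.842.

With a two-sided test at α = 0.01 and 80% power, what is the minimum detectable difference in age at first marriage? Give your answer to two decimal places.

Minimum detectable difference ≈ 0.72 years

δ = (z_{α/2} + z_β) · √((σ₁²+σ₂²)/n)
  = (2.576 + 0.842) · √(38.72/875)
  = 3.418 · √0.04425
  = 3.418 · 0.2104
  = 0.7190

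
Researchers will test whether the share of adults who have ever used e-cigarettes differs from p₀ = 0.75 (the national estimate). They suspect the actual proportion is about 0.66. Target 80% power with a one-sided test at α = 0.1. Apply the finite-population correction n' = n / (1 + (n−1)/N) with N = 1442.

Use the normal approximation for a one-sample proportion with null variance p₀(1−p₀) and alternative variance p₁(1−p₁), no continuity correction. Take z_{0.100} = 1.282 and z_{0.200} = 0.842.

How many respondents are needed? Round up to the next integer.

n = 105

n = [z_α·√(p₀q₀) + z_β·√(p₁q₁)]² / (p₁ − p₀)²
  = [1.282·√(0.75·0.25) + 0.842·√(0.66·0.34)]² / (-0.09)²
  = [1.282·0.4330 + 0.842·0.4737]² / 0.0081
  = [0.9540]² / 0.0081
  = 112.36
Finite-population correction (N = 1442): 112.36 / (1 + (112.36 − 1)/1442) = 104.30.
Round up → n = 105.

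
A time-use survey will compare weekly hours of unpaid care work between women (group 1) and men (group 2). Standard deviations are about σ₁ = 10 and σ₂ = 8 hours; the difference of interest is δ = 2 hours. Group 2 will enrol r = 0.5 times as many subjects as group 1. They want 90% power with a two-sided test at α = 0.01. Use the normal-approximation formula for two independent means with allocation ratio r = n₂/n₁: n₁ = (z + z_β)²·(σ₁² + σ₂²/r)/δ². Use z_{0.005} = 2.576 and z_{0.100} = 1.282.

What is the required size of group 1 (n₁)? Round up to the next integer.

n₁ = (z_{α/2} + z_β)² · (σ₁² + σ₂²/r) / δ²
   = (2.576 + 1.282)² · (10² + 8²/0.5) / 2²
   = 14.8842 · (100 + 128) / 4
   = 14.8842 · 228 / 4
   = 848.40
Round up → n₁ = 849; n₂ = r·n₁ = 0.5 × 849 = 425.

n₁ = 849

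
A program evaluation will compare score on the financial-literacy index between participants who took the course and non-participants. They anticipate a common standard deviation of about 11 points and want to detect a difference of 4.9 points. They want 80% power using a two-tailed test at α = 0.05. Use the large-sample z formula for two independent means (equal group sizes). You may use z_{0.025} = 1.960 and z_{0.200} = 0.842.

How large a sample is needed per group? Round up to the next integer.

n = (z_{α/2} + z_β)² · (σ₁² + σ₂²) / δ²
  = (1.960 + 0.842)² · (2·11² = 242) / 4.9²
  = 7.8512 · 242 / 24.01
  = 79.13
Round up → n = 80 per group.

n = 80 per group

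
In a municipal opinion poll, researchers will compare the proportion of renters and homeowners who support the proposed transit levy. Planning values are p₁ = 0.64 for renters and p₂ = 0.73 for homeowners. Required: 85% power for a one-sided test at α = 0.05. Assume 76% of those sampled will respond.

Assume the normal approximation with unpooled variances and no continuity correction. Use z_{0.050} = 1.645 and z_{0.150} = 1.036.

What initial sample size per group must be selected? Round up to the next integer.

n = 500 per group

n = (z_α + z_β)² · [p₁(1−p₁) + p₂(1−p₂)] / (p₁ − p₂)²
  = (1.645 + 1.036)² · (0.64·0.36 + 0.73·0.27) / (-0.09)²
  = (2.681)² · (0.2304 + 0.1971) / 0.0081
  = 7.1878 · 0.4275 / 0.0081
  = 379.35
Adjust for 76% response: 379.35 / 0.76 = 499.15.
Round up → n = 500 per group.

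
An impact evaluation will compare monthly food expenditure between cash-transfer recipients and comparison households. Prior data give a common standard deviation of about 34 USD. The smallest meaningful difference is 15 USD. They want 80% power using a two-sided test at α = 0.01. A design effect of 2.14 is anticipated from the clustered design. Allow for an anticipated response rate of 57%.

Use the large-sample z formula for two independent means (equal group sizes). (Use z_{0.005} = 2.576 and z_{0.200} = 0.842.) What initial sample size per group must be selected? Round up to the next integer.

n = 451 per group

n = (z_{α/2} + z_β)² · (σ₁² + σ₂²) / δ²
  = (2.576 + 0.842)² · (2·34² = 2312) / 15²
  = 11.6827 · 2312 / 225
  = 120.05
Design effect: 2.14 × 120.05 = 256.90.
Adjust for 57% response: 256.90 / 0.57 = 450.70.
Round up → n = 451 per group.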